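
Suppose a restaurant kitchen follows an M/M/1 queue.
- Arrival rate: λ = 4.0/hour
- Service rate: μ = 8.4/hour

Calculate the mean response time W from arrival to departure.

First, compute utilization: ρ = λ/μ = 4.0/8.4 = 0.4762
For M/M/1: W = 1/(μ-λ)
W = 1/(8.4-4.0) = 1/4.40
W = 0.2273 hours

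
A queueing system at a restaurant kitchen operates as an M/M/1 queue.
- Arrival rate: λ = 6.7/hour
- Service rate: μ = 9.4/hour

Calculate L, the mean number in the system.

ρ = λ/μ = 6.7/9.4 = 0.7128
For M/M/1: L = λ/(μ-λ)
L = 6.7/(9.4-6.7) = 6.7/2.70
L = 2.4815 orders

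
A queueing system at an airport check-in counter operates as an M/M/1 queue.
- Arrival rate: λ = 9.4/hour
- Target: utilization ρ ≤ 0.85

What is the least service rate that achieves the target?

ρ = λ/μ, so μ = λ/ρ
μ ≥ 9.4/0.85 = 11.0588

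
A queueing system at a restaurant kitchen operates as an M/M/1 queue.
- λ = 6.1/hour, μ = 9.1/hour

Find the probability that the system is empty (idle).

ρ = λ/μ = 6.1/9.1 = 0.6703
P(0) = 1 - ρ = 1 - 0.6703 = 0.3297
The server is idle 32.97% of the time.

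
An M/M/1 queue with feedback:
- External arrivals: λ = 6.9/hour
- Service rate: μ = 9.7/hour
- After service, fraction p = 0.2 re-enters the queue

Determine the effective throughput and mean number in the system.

Effective arrival rate: λ_eff = λ/(1-p) = 6.9/(1-0.2) = 6.9/0.80 = 8.6250
ρ = λ_eff/μ = 8.6250/9.7 = 0.8891753
L = ρ/(1-ρ) = 0.8891753/(1-0.8891753) = 8.0233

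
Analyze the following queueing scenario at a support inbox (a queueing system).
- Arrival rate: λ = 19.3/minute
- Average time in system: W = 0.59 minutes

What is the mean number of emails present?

Little's Law: L = λW
L = 19.3 × 0.59 = 11.3870 emails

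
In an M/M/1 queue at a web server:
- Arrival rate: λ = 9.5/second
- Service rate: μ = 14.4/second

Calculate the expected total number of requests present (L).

ρ = λ/μ = 9.5/14.4 = 0.6597
For M/M/1: L = λ/(μ-λ)
L = 9.5/(14.4-9.5) = 9.5/4.90
L = 1.9388 requests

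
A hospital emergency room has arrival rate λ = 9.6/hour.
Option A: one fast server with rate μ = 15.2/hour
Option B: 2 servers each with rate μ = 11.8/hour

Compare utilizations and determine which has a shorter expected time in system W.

Option A: single server μ = 15.2 (M/M/1)
  ρ_A = 9.6/15.2 = 0.6316
  W_A = 1/(μ-λ) = 1/(15.2-9.6) = 1/5.60 = 0.1786

Option B: 2 servers μ = 11.8 (M/M/2)
  ρ_B = λ/(cμ) = 9.6/(2×11.8) = 0.4068
  Offered load a = λ/μ = cρ = 9.6/11.8 = 0.8136
  P₀ = [ Σₙ₌₀^1 aⁿ/n! + a^2/(2!(1-ρ)) ]⁻¹
  Σ = a^0/0! + a^1/1! = 1.0000 + 0.8136 = 1.8136
  a^2/(2!(1-ρ)) = 0.6619/(2 × 0.5932) = 0.5579
  P₀ = 1/(1.8136 + 0.5579) = 0.4217
  Lq = P₀·a^2·ρ / (2!(1-ρ)²) = 0.4217 × 0.6619 × 0.4068 / (2 × 0.3519) = 0.1613
  Wq_B = Lq/λ = 0.16131/9.6 = 0.016803
  W_B = Wq_B + 1/μ = 0.016803 + 0.084746 = 0.1015

Since W_B = 0.1015 < W_A = 0.1786, Option B (multiple servers) has the shorter time in system.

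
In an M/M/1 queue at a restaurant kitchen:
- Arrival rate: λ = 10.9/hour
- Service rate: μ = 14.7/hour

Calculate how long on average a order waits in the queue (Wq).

First, compute utilization: ρ = λ/μ = 10.9/14.7 = 0.7415
For M/M/1: Wq = λ/(μ(μ-λ))
Wq = 10.9/(14.7 × (14.7-10.9))
Wq = 10.9/(14.7 × 3.80)
Wq = 0.1951 hours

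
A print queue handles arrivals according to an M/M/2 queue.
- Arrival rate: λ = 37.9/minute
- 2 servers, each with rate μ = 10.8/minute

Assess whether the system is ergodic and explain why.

Stability requires ρ = λ/(cμ) < 1
ρ = 37.9/(2 × 10.8) = 37.9/21.60 = 1.7546
Since 1.7546 ≥ 1, the system is UNSTABLE.
Need c > λ/μ = 37.9/10.8 = 3.51.
Minimum servers needed: c = 4.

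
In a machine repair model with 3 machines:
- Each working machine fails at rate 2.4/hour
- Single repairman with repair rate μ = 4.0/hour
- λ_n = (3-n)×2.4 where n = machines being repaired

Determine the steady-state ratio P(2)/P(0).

P(2)/P(0) = ∏_{i=0}^{2-1} λ_i/μ_{i+1}
= (3-0)×2.4/4.0 × (3-1)×2.4/4.0
= 2.1600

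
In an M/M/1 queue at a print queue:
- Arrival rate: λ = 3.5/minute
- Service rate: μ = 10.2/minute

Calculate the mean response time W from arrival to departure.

First, compute utilization: ρ = λ/μ = 3.5/10.2 = 0.3431
For M/M/1: W = 1/(μ-λ)
W = 1/(10.2-3.5) = 1/6.70
W = 0.1493 minutes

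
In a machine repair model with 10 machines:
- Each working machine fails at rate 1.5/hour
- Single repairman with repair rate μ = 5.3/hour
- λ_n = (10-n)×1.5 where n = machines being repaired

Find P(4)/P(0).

P(4)/P(0) = ∏_{i=0}^{4-1} λ_i/μ_{i+1}
= (10-0)×1.5/5.3 × (10-1)×1.5/5.3 × (10-2)×1.5/5.3 × (10-3)×1.5/5.3
= 32.3364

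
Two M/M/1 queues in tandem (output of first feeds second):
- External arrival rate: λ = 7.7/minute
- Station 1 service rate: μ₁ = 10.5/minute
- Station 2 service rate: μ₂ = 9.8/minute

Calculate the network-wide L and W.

By Jackson's theorem, each station behaves as independent M/M/1.
Station 1: ρ₁ = 7.7/10.5 = 0.7333, L₁ = ρ₁/(1-ρ₁) = λ/(μ₁-λ) = 7.7/2.80 = 2.7500
Station 2: ρ₂ = 7.7/9.8 = 0.7857, L₂ = ρ₂/(1-ρ₂) = λ/(μ₂-λ) = 7.7/2.10 = 3.6667
Total: L = L₁ + L₂ = 2.7500 + 3.6667 = 6.4167
W = L/λ = 6.4167/7.7 = 0.8333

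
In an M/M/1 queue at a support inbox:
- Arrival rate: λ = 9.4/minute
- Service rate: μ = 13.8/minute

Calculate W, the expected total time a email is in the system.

First, compute utilization: ρ = λ/μ = 9.4/13.8 = 0.6812
For M/M/1: W = 1/(μ-λ)
W = 1/(13.8-9.4) = 1/4.40
W = 0.2273 minutes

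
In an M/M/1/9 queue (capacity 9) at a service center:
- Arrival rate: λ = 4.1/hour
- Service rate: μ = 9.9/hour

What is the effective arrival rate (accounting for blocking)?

ρ = λ/μ = 4.1/9.9 = 0.41414
P₀ = (1-ρ)/(1-ρ^(K+1)) = (1-0.41414)/(1-0.41414^10) = 0.58586/0.99985 = 0.5859
P_K = P₀×ρ^K = 0.5859 × 0.41414^9 = 0.5859 × 0.0003584 = 0.0002100
λ_eff = λ(1-P_K) = 4.1 × (1 - 0.0002100) = 4.1 × 0.99979 = 4.0991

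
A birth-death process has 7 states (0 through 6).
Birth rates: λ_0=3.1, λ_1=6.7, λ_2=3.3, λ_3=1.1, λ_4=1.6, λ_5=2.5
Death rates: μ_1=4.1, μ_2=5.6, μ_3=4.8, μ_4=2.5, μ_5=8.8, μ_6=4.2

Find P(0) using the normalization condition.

Ratios P(n)/P(0) = (λ₀···λₙ₋₁)/(μ₁···μₙ):
P(1)/P(0) = (3.1)/(4.1) = 0.75610
P(2)/P(0) = (3.1×6.7)/(4.1×5.6) = 0.90462
P(3)/P(0) = (3.1×6.7×3.3)/(4.1×5.6×4.8) = 0.62192
P(4)/P(0) = (3.1×6.7×3.3×1.1)/(4.1×5.6×4.8×2.5) = 0.27365
P(5)/P(0) = (3.1×6.7×3.3×1.1×1.6)/(4.1×5.6×4.8×2.5×8.8) = 0.049754
P(6)/P(0) = (3.1×6.7×3.3×1.1×1.6×2.5)/(4.1×5.6×4.8×2.5×8.8×4.2) = 0.029615

Normalization: ∑ P(n) = 1
P(0) × (1.0000 + 0.75610 + 0.90462 + 0.62192 + 0.27365 + 0.049754 + 0.029615) = 1
P(0) × 3.6357 = 1
P(0) = 1/3.6357 = 0.2751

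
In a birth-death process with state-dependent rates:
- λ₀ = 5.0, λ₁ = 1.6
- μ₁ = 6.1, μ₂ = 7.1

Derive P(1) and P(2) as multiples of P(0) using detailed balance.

Balance equations:
State 0: λ₀P₀ = μ₁P₁ → P₁ = (λ₀/μ₁)P₀ = (5.0/6.1)P₀ = 0.8197P₀
State 1: P₂ = (λ₀λ₁)/(μ₁μ₂)P₀ = (5.0×1.6)/(6.1×7.1)P₀ = 0.1847P₀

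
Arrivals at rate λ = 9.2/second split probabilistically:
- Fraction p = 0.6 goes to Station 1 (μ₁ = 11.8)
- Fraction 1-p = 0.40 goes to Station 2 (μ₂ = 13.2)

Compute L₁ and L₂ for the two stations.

Effective rates: λ₁ = 9.2×0.6 = 5.52, λ₂ = 9.2×0.40 = 3.68
Station 1: ρ₁ = 5.52/11.8 = 0.4678, L₁ = ρ₁/(1-ρ₁) = 0.4678/(1-0.4678) = 0.8790
Station 2: ρ₂ = 3.68/13.2 = 0.2788, L₂ = ρ₂/(1-ρ₂) = 0.2788/(1-0.2788) = 0.3866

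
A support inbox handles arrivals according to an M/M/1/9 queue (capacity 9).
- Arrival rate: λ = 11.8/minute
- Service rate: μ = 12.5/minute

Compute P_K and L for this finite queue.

ρ = λ/μ = 11.8/12.5 = 0.9440
P₀ = (1-ρ)/(1-ρ^(K+1)) = (1-0.9440)/(1-0.9440^10) = 0.056000/0.43802 = 0.1278
P_K = P₀×ρ^K = 0.12785 × 0.9440^9 = 0.12785 × 0.59532 = 0.07611
Blocking probability P_9 = 0.07611 (7.61%)
L = ρ[1 - (K+1)ρ^K + Kρ^(K+1)] / [(1-ρ)(1-ρ^(K+1))]
L = 0.9440 × (1 - 10×0.5953165 + 9×0.5619788) / ((1 - 0.9440) × (1 - 0.5619788)) = 4.0272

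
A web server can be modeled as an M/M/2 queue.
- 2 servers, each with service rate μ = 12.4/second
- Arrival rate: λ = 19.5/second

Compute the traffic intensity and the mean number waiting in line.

Traffic intensity: ρ = λ/(cμ) = 19.5/(2×12.4) = 0.7863
Since ρ = 0.7863 < 1, system is stable.
Offered load a = λ/μ = cρ = 19.5/12.4 = 1.5726
P₀ = [ Σₙ₌₀^1 aⁿ/n! + a^2/(2!(1-ρ)) ]⁻¹
Σ = a^0/0! + a^1/1! = 1.0000 + 1.5726 = 2.5726
a^2/(2!(1-ρ)) = 2.4730/(2 × 0.21371) = 5.7859
P₀ = 1/(2.5726 + 5.7859) = 0.1196
Lq = P₀·a^2·ρ / (2!(1-ρ)²) = 0.11964 × 2.4730 × 0.78629 / (2 × 0.045672) = 2.5468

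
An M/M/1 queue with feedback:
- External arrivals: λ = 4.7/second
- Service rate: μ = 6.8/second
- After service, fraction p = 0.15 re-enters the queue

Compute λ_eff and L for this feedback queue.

Effective arrival rate: λ_eff = λ/(1-p) = 4.7/(1-0.15) = 4.7/0.85 = 5.5294
ρ = λ_eff/μ = 5.5294/6.8 = 0.81315
L = ρ/(1-ρ) = 0.81315/(1-0.81315) = 4.3519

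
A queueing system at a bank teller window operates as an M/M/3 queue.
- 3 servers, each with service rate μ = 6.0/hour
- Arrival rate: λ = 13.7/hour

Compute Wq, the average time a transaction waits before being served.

Traffic intensity: ρ = λ/(cμ) = 13.7/(3×6.0) = 0.7611
Since ρ = 0.7611 < 1, system is stable.
Offered load a = λ/μ = cρ = 13.7/6.0 = 2.2833
P₀ = [ Σₙ₌₀^2 aⁿ/n! + a^3/(3!(1-ρ)) ]⁻¹
Σ = a^0/0! + a^1/1! + a^2/2! = 1.0000 + 2.2833 + 2.6068 = 5.8901
a^3/(3!(1-ρ)) = 11.9044/(6 × 0.23889) = 8.3054
P₀ = 1/(5.8901 + 8.3054) = 0.07044
Lq = P₀·a^3·ρ / (3!(1-ρ)²) = 0.070445 × 11.9044 × 0.76111 / (6 × 0.057068) = 1.8641
Wq = Lq/λ = 1.8641/13.7 = 0.1361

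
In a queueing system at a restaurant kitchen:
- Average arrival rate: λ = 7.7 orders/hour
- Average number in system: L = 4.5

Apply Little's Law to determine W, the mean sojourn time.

Little's Law: L = λW, so W = L/λ
W = 4.5/7.7 = 0.5844 hours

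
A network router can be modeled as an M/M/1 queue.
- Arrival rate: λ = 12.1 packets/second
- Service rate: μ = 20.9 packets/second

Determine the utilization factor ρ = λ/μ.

Server utilization: ρ = λ/μ
ρ = 12.1/20.9 = 0.5789
The server is busy 57.89% of the time.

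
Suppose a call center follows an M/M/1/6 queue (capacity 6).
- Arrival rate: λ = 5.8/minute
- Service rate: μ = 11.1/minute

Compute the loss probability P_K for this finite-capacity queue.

ρ = λ/μ = 5.8/11.1 = 0.522523
P₀ = (1-ρ)/(1-ρ^(K+1)) = (1-0.522523)/(1-0.522523^7) = 0.4775/0.9894 = 0.4826
P_K = P₀×ρ^K = 0.48261 × 0.522523^6 = 0.48261 × 0.020353 = 0.009823
Blocking probability = 0.98%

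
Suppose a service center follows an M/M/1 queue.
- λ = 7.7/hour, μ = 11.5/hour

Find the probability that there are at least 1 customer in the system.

ρ = λ/μ = 7.7/11.5 = 0.6696
P(N ≥ n) = ρⁿ
P(N ≥ 1) = 0.6696^1
P(N ≥ 1) = 0.6696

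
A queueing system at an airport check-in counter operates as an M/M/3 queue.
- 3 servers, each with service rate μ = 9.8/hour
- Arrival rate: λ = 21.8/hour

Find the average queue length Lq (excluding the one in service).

Traffic intensity: ρ = λ/(cμ) = 21.8/(3×9.8) = 0.7415
Since ρ = 0.7415 < 1, system is stable.
Offered load a = λ/μ = cρ = 21.8/9.8 = 2.2245
P₀ = [ Σₙ₌₀^2 aⁿ/n! + a^3/(3!(1-ρ)) ]⁻¹
Σ = a^0/0! + a^1/1! + a^2/2! = 1.0000 + 2.2245 + 2.4742 = 5.6987
a^3/(3!(1-ρ)) = 11.0076/(6 × 0.258503) = 7.0970
P₀ = 1/(5.6987 + 7.0970) = 0.07815
Lq = P₀·a^3·ρ / (3!(1-ρ)²) = 0.0781516 × 11.0076 × 0.741497 / (6 × 0.0668240) = 1.5909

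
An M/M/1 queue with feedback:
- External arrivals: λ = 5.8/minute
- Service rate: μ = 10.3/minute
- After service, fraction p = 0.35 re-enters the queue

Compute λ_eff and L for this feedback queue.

Effective arrival rate: λ_eff = λ/(1-p) = 5.8/(1-0.35) = 5.8/0.65 = 8.92308
ρ = λ_eff/μ = 8.92308/10.3 = 0.866318
L = ρ/(1-ρ) = 0.866318/(1-0.866318) = 6.4804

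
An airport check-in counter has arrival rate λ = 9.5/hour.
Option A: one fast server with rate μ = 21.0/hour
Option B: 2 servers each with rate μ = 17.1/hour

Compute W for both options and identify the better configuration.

Option A: single server μ = 21.0 (M/M/1)
  ρ_A = 9.5/21.0 = 0.4524
  W_A = 1/(μ-λ) = 1/(21.0-9.5) = 1/11.50 = 0.08696

Option B: 2 servers μ = 17.1 (M/M/2)
  ρ_B = λ/(cμ) = 9.5/(2×17.1) = 0.2778
  Offered load a = λ/μ = cρ = 9.5/17.1 = 0.5556
  P₀ = [ Σₙ₌₀^1 aⁿ/n! + a^2/(2!(1-ρ)) ]⁻¹
  Σ = a^0/0! + a^1/1! = 1.0000 + 0.5556 = 1.5556
  a^2/(2!(1-ρ)) = 0.3086/(2 × 0.7222) = 0.2137
  P₀ = 1/(1.5556 + 0.2137) = 0.5652
  Lq = P₀·a^2·ρ / (2!(1-ρ)²) = 0.5652 × 0.3086 × 0.2778 / (2 × 0.5216) = 0.04645
  Wq_B = Lq/λ = 0.046451/9.5 = 0.004890
  W_B = Wq_B + 1/μ = 0.004890 + 0.05848 = 0.06337

Since W_B = 0.06337 < W_A = 0.08696, Option B (multiple servers) has the shorter time in system.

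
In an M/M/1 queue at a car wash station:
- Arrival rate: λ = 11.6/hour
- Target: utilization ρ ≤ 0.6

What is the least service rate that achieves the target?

ρ = λ/μ, so μ = λ/ρ
μ ≥ 11.6/0.6 = 19.3333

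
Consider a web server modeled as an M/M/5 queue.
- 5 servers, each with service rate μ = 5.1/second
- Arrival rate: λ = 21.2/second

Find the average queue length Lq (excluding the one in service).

Traffic intensity: ρ = λ/(cμ) = 21.2/(5×5.1) = 0.8314
Since ρ = 0.8314 < 1, system is stable.
Offered load a = λ/μ = cρ = 21.2/5.1 = 4.1569
P₀ = [ Σₙ₌₀^4 aⁿ/n! + a^5/(5!(1-ρ)) ]⁻¹
Σ = a^0/0! + a^1/1! + a^2/2! + a^3/3! + a^4/4! = 1.00000 + 4.15686 + 8.63975 + 11.9714 + 12.4409 = 38.2089
a^5/(5!(1-ρ)) = 1241.1619/(120 × 0.1686275) = 61.3365
P₀ = 1/(38.2089 + 61.3365) = 0.01005
Lq = P₀·a^5·ρ / (5!(1-ρ)²) = 0.01004567 × 1241.1619 × 0.8313725 / (120 × 0.02843522) = 3.0378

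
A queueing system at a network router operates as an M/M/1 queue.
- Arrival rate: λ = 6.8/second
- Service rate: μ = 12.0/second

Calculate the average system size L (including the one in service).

ρ = λ/μ = 6.8/12.0 = 0.5667
For M/M/1: L = λ/(μ-λ)
L = 6.8/(12.0-6.8) = 6.8/5.20
L = 1.3077 packets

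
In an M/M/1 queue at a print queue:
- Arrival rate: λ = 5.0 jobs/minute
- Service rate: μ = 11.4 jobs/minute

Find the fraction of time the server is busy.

Server utilization: ρ = λ/μ
ρ = 5.0/11.4 = 0.4386
The server is busy 43.86% of the time.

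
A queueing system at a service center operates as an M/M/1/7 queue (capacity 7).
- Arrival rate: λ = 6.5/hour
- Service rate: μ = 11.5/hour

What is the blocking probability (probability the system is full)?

ρ = λ/μ = 6.5/11.5 = 0.56522
P₀ = (1-ρ)/(1-ρ^(K+1)) = (1-0.56522)/(1-0.56522^8) = 0.4348/0.9896 = 0.4394
P_K = P₀×ρ^K = 0.43936 × 0.56522^7 = 0.43936 × 0.018430 = 0.008097
Blocking probability = 0.81%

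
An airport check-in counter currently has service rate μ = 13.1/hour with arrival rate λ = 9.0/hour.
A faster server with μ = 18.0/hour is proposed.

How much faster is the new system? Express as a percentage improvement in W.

System 1: ρ₁ = 9.0/13.1 = 0.6870, W₁ = 1/(13.1-9.0) = 0.24390
System 2: ρ₂ = 9.0/18.0 = 0.5000, W₂ = 1/(18.0-9.0) = 0.11111
Improvement: (W₁-W₂)/W₁ = (0.24390-0.11111)/0.24390 = 54.44%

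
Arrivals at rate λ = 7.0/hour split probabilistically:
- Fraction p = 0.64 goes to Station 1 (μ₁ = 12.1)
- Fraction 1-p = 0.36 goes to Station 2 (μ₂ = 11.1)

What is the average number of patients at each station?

Effective rates: λ₁ = 7.0×0.64 = 4.48, λ₂ = 7.0×0.36 = 2.52
Station 1: ρ₁ = 4.48/12.1 = 0.37025, L₁ = ρ₁/(1-ρ₁) = 0.37025/(1-0.37025) = 0.5879
Station 2: ρ₂ = 2.52/11.1 = 0.2270, L₂ = ρ₂/(1-ρ₂) = 0.2270/(1-0.2270) = 0.2937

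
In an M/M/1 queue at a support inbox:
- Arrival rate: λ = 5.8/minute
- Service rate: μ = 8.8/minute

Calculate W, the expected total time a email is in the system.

First, compute utilization: ρ = λ/μ = 5.8/8.8 = 0.6591
For M/M/1: W = 1/(μ-λ)
W = 1/(8.8-5.8) = 1/3.00
W = 0.3333 minutes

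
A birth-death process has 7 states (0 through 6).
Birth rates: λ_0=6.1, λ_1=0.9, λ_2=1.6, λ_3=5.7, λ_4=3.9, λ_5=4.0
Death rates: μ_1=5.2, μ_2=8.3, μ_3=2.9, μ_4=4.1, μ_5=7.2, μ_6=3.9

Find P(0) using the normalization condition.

Ratios P(n)/P(0) = (λ₀···λₙ₋₁)/(μ₁···μₙ):
P(1)/P(0) = (6.1)/(5.2) = 1.1731
P(2)/P(0) = (6.1×0.9)/(5.2×8.3) = 0.1272
P(3)/P(0) = (6.1×0.9×1.6)/(5.2×8.3×2.9) = 0.07018
P(4)/P(0) = (6.1×0.9×1.6×5.7)/(5.2×8.3×2.9×4.1) = 0.09757
P(5)/P(0) = (6.1×0.9×1.6×5.7×3.9)/(5.2×8.3×2.9×4.1×7.2) = 0.05285
P(6)/P(0) = (6.1×0.9×1.6×5.7×3.9×4.0)/(5.2×8.3×2.9×4.1×7.2×3.9) = 0.05420

Normalization: ∑ P(n) = 1
P(0) × (1.0000 + 1.1731 + 0.1272 + 0.07018 + 0.09757 + 0.05285 + 0.05420) = 1
P(0) × 2.5751 = 1
P(0) = 1/2.5751 = 0.3883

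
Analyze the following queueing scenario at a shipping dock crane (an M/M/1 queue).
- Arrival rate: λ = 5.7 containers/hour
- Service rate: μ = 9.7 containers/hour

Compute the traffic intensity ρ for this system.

Server utilization: ρ = λ/μ
ρ = 5.7/9.7 = 0.5876
The server is busy 58.76% of the time.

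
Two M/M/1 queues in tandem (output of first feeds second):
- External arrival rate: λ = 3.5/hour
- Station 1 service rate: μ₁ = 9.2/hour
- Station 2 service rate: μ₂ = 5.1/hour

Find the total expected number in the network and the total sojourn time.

By Jackson's theorem, each station behaves as independent M/M/1.
Station 1: ρ₁ = 3.5/9.2 = 0.3804, L₁ = ρ₁/(1-ρ₁) = λ/(μ₁-λ) = 3.5/5.70 = 0.6140
Station 2: ρ₂ = 3.5/5.1 = 0.6863, L₂ = ρ₂/(1-ρ₂) = λ/(μ₂-λ) = 3.5/1.60 = 2.1875
Total: L = L₁ + L₂ = 0.6140 + 2.1875 = 2.8015
W = L/λ = 2.8015/3.5 = 0.8004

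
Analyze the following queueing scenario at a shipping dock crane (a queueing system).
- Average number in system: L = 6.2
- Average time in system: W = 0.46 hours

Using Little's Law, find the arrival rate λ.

Little's Law: L = λW, so λ = L/W
λ = 6.2/0.46 = 13.4783 containers/hour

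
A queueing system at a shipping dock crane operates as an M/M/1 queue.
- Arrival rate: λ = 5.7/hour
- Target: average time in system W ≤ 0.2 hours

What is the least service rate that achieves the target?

For M/M/1: W = 1/(μ-λ)
Need W ≤ 0.2, so 1/(μ-λ) ≤ 0.2
μ - λ ≥ 1/0.2 = 5.0000
μ ≥ 5.7 + 5.0000 = 10.7000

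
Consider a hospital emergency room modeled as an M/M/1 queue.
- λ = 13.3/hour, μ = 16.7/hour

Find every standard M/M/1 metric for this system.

Step 1: ρ = λ/μ = 13.3/16.7 = 0.7964
Step 2: L = λ/(μ-λ) = 13.3/3.40 = 3.9118
Step 3: Lq = λ²/(μ(μ-λ)) = 176.89/(16.7×3.40) = 3.1154
Step 4: W = 1/(μ-λ) = 1/3.40 = 0.29412
Step 5: Wq = λ/(μ(μ-λ)) = 13.3/(16.7×3.40) = 0.2342
Step 6: P(0) = 1-ρ = 0.2036
Verify: L = λW = 13.3×0.29412 = 3.9118 ✔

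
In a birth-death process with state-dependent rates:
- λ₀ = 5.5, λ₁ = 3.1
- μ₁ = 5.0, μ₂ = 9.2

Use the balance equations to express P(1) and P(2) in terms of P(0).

Balance equations:
State 0: λ₀P₀ = μ₁P₁ → P₁ = (λ₀/μ₁)P₀ = (5.5/5.0)P₀ = 1.1000P₀
State 1: P₂ = (λ₀λ₁)/(μ₁μ₂)P₀ = (5.5×3.1)/(5.0×9.2)P₀ = 0.3707P₀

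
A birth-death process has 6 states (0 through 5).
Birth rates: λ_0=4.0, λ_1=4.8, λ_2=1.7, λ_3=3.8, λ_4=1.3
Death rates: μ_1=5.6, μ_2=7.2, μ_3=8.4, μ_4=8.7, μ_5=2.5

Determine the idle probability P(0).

Ratios P(n)/P(0) = (λ₀···λₙ₋₁)/(μ₁···μₙ):
P(1)/P(0) = (4.0)/(5.6) = 0.7143
P(2)/P(0) = (4.0×4.8)/(5.6×7.2) = 0.4762
P(3)/P(0) = (4.0×4.8×1.7)/(5.6×7.2×8.4) = 0.09637
P(4)/P(0) = (4.0×4.8×1.7×3.8)/(5.6×7.2×8.4×8.7) = 0.04209
P(5)/P(0) = (4.0×4.8×1.7×3.8×1.3)/(5.6×7.2×8.4×8.7×2.5) = 0.02189

Normalization: ∑ P(n) = 1
P(0) × (1.0000 + 0.7143 + 0.4762 + 0.09637 + 0.04209 + 0.02189) = 1
P(0) × 2.3508 = 1
P(0) = 1/2.3508 = 0.4254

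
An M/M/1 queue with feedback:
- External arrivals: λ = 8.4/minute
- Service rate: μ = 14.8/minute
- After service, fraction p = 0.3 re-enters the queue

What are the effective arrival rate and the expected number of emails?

Effective arrival rate: λ_eff = λ/(1-p) = 8.4/(1-0.3) = 8.4/0.70 = 12.0000
ρ = λ_eff/μ = 12.0000/14.8 = 0.81081
L = ρ/(1-ρ) = 0.81081/(1-0.81081) = 4.2857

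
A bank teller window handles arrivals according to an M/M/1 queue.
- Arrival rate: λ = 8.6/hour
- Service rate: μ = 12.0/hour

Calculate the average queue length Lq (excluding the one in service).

ρ = λ/μ = 8.6/12.0 = 0.7167
For M/M/1: Lq = λ²/(μ(μ-λ))
Lq = 73.96/(12.0 × 3.40)
Lq = 1.8127 transactions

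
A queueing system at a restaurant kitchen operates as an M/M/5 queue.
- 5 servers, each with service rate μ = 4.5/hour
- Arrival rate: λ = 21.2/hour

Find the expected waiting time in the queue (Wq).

Traffic intensity: ρ = λ/(cμ) = 21.2/(5×4.5) = 0.9422
Since ρ = 0.9422 < 1, system is stable.
Offered load a = λ/μ = cρ = 21.2/4.5 = 4.7111
P₀ = [ Σₙ₌₀^4 aⁿ/n! + a^5/(5!(1-ρ)) ]⁻¹
Σ = a^0/0! + a^1/1! + a^2/2! + a^3/3! + a^4/4! = 1.0000 + 4.7111 + 11.0973 + 17.4268 + 20.5250 = 54.7602
a^5/(5!(1-ρ)) = 2320.6879/(120 × 0.05777778) = 334.7146
P₀ = 1/(54.7602 + 334.7146) = 0.002568
Lq = P₀·a^5·ρ / (5!(1-ρ)²) = 0.00256756 × 2320.6879 × 0.942222 / (120 × 0.00333827) = 14.0148
Wq = Lq/λ = 14.0148/21.2 = 0.6611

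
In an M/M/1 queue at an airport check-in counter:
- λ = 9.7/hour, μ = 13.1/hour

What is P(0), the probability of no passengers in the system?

ρ = λ/μ = 9.7/13.1 = 0.7405
P(0) = 1 - ρ = 1 - 0.7405 = 0.2595
The server is idle 25.95% of the time.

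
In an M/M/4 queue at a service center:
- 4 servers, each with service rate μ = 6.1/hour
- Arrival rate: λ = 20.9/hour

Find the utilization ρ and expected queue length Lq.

Traffic intensity: ρ = λ/(cμ) = 20.9/(4×6.1) = 0.8566
Since ρ = 0.8566 < 1, system is stable.
Offered load a = λ/μ = cρ = 20.9/6.1 = 3.4262
P₀ = [ Σₙ₌₀^3 aⁿ/n! + a^4/(4!(1-ρ)) ]⁻¹
Σ = a^0/0! + a^1/1! + a^2/2! + a^3/3! = 1.00000 + 3.42623 + 5.86952 + 6.70345 = 16.9992
a^4/(4!(1-ρ)) = 137.8053/(24 × 0.143443) = 40.0291
P₀ = 1/(16.9992 + 40.0291) = 0.01754
Lq = P₀·a^4·ρ / (4!(1-ρ)²) = 0.017535 × 137.8053 × 0.85656 / (24 × 0.020576) = 4.1914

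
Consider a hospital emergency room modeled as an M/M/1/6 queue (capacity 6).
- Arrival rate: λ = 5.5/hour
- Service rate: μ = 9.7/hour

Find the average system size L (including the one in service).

ρ = λ/μ = 5.5/9.7 = 0.56701
P₀ = (1-ρ)/(1-ρ^(K+1)) = (1-0.56701)/(1-0.56701^7) = 0.4330/0.9812 = 0.4413
P_K = P₀×ρ^K = 0.44131 × 0.56701^6 = 0.44131 × 0.033231 = 0.01467
L = ρ[1 - (K+1)ρ^K + Kρ^(K+1)] / [(1-ρ)(1-ρ^(K+1))]
L = 0.56701 × (1 - 7×0.03323 + 6×0.01884) / ((1 - 0.56701) × (1 - 0.01884)) = 1.1751 patients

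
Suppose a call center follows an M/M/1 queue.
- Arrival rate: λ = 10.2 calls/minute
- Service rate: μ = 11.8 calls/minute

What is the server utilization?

Server utilization: ρ = λ/μ
ρ = 10.2/11.8 = 0.8644
The server is busy 86.44% of the time.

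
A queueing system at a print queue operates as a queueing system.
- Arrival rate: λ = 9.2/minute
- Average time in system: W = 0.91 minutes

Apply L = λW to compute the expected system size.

Little's Law: L = λW
L = 9.2 × 0.91 = 8.3720 jobs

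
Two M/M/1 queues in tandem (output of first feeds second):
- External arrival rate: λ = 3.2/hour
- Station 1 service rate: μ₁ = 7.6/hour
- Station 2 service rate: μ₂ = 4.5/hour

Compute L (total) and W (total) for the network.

By Jackson's theorem, each station behaves as independent M/M/1.
Station 1: ρ₁ = 3.2/7.6 = 0.4211, L₁ = ρ₁/(1-ρ₁) = λ/(μ₁-λ) = 3.2/4.40 = 0.7273
Station 2: ρ₂ = 3.2/4.5 = 0.7111, L₂ = ρ₂/(1-ρ₂) = λ/(μ₂-λ) = 3.2/1.30 = 2.4615
Total: L = L₁ + L₂ = 0.7273 + 2.4615 = 3.1888
W = L/λ = 3.1888/3.2 = 0.9965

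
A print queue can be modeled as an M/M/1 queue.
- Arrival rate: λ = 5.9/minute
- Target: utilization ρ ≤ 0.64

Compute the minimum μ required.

ρ = λ/μ, so μ = λ/ρ
μ ≥ 5.9/0.64 = 9.2188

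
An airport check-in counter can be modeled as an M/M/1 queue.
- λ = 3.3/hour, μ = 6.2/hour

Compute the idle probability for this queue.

ρ = λ/μ = 3.3/6.2 = 0.5323
P(0) = 1 - ρ = 1 - 0.5323 = 0.4677
The server is idle 46.77% of the time.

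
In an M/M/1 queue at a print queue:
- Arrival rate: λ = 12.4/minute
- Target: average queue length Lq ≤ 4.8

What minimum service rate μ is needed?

For M/M/1: Lq = λ²/(μ(μ-λ))
Need Lq ≤ 4.8, i.e. μ(μ-λ) ≥ λ²/4.8
μ² - 12.4μ - 153.76/4.8 ≥ 0  →  μ² - 12.4μ - 32.03333 ≥ 0
Quadratic formula (positive root): μ = [λ + √(λ² + 4×32.03333)]/2
Discriminant: 153.76 + 4×32.03333 = 281.8933, √281.8933 = 16.78968
μ ≥ (12.4 + 16.78968)/2 = 14.5948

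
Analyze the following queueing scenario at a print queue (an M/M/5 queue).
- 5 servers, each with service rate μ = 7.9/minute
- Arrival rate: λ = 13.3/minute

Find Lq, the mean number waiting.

Traffic intensity: ρ = λ/(cμ) = 13.3/(5×7.9) = 0.3367
Since ρ = 0.3367 < 1, system is stable.
Offered load a = λ/μ = cρ = 13.3/7.9 = 1.6835
P₀ = [ Σₙ₌₀^4 aⁿ/n! + a^5/(5!(1-ρ)) ]⁻¹
Σ = a^0/0! + a^1/1! + a^2/2! + a^3/3! + a^4/4! = 1.0000 + 1.6835 + 1.4172 + 0.7953 + 0.3347 = 5.2307
a^5/(5!(1-ρ)) = 13.5245/(120 × 0.6633) = 0.1699
P₀ = 1/(5.2307 + 0.1699) = 0.1852
Lq = P₀·a^5·ρ / (5!(1-ρ)²) = 0.1852 × 13.5245 × 0.3367 / (120 × 0.4400) = 0.01597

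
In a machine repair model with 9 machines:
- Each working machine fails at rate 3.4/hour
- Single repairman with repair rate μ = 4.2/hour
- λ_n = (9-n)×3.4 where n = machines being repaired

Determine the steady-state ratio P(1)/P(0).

P(1)/P(0) = ∏_{i=0}^{1-1} λ_i/μ_{i+1}
= (9-0)×3.4/4.2
= 7.2857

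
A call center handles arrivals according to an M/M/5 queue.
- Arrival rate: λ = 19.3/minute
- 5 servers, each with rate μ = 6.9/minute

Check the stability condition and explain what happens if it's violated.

Stability requires ρ = λ/(cμ) < 1
ρ = 19.3/(5 × 6.9) = 19.3/34.50 = 0.5594
Since 0.5594 < 1, the system is STABLE.
The servers are busy 55.94% of the time.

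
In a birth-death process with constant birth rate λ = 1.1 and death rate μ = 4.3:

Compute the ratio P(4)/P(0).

For constant rates: P(n)/P(0) = (λ/μ)^n
P(4)/P(0) = (1.1/4.3)^4 = 0.2558^4 = 0.004282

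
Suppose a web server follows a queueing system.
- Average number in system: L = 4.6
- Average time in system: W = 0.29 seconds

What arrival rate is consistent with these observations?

Little's Law: L = λW, so λ = L/W
λ = 4.6/0.29 = 15.8621 requests/second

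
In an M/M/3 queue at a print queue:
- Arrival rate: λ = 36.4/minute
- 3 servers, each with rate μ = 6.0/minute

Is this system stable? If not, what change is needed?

Stability requires ρ = λ/(cμ) < 1
ρ = 36.4/(3 × 6.0) = 36.4/18.00 = 2.0222
Since 2.0222 ≥ 1, the system is UNSTABLE.
Need c > λ/μ = 36.4/6.0 = 6.07.
Minimum servers needed: c = 7.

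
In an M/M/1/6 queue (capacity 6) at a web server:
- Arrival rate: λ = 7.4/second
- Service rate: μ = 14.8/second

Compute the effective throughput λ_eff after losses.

ρ = λ/μ = 7.4/14.8 = 0.5000
P₀ = (1-ρ)/(1-ρ^(K+1)) = (1-0.5000)/(1-0.5000^7) = 0.5000/0.9922 = 0.5039
P_K = P₀×ρ^K = 0.50394 × 0.5000^6 = 0.50394 × 0.015625 = 0.007874
λ_eff = λ(1-P_K) = 7.4 × (1 - 0.007874) = 7.4 × 0.992126 = 7.3417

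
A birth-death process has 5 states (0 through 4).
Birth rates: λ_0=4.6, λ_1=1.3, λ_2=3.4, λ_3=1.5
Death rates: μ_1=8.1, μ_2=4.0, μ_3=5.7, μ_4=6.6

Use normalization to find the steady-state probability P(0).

Ratios P(n)/P(0) = (λ₀···λₙ₋₁)/(μ₁···μₙ):
P(1)/P(0) = (4.6)/(8.1) = 0.5679
P(2)/P(0) = (4.6×1.3)/(8.1×4.0) = 0.1846
P(3)/P(0) = (4.6×1.3×3.4)/(8.1×4.0×5.7) = 0.1101
P(4)/P(0) = (4.6×1.3×3.4×1.5)/(8.1×4.0×5.7×6.6) = 0.02502

Normalization: ∑ P(n) = 1
P(0) × (1.0000 + 0.5679 + 0.1846 + 0.1101 + 0.02502) = 1
P(0) × 1.8876 = 1
P(0) = 1/1.8876 = 0.5298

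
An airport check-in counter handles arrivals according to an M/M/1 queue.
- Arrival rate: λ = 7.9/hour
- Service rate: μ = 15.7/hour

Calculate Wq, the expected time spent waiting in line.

First, compute utilization: ρ = λ/μ = 7.9/15.7 = 0.5032
For M/M/1: Wq = λ/(μ(μ-λ))
Wq = 7.9/(15.7 × (15.7-7.9))
Wq = 7.9/(15.7 × 7.80)
Wq = 0.06451 hours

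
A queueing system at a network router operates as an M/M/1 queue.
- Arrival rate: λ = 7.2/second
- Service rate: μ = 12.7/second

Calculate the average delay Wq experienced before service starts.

First, compute utilization: ρ = λ/μ = 7.2/12.7 = 0.5669
For M/M/1: Wq = λ/(μ(μ-λ))
Wq = 7.2/(12.7 × (12.7-7.2))
Wq = 7.2/(12.7 × 5.50)
Wq = 0.1031 seconds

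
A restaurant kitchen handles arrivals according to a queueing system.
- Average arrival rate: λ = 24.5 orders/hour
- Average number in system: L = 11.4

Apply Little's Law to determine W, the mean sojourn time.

Little's Law: L = λW, so W = L/λ
W = 11.4/24.5 = 0.4653 hours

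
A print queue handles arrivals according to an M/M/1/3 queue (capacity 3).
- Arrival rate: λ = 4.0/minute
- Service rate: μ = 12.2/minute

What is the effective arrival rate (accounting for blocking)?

ρ = λ/μ = 4.0/12.2 = 0.32787
P₀ = (1-ρ)/(1-ρ^(K+1)) = (1-0.32787)/(1-0.32787^4) = 0.6721/0.9884 = 0.6800
P_K = P₀×ρ^K = 0.6800 × 0.32787^3 = 0.6800 × 0.03525 = 0.02397
λ_eff = λ(1-P_K) = 4.0 × (1 - 0.02397) = 4.0 × 0.97603 = 3.9041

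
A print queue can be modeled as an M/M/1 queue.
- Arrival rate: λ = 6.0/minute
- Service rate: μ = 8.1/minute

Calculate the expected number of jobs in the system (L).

ρ = λ/μ = 6.0/8.1 = 0.7407
For M/M/1: L = λ/(μ-λ)
L = 6.0/(8.1-6.0) = 6.0/2.10
L = 2.8571 jobs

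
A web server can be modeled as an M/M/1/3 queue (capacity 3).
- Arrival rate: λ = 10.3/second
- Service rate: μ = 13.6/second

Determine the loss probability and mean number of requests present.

ρ = λ/μ = 10.3/13.6 = 0.75735
P₀ = (1-ρ)/(1-ρ^(K+1)) = (1-0.75735)/(1-0.75735^4) = 0.24265/0.67101 = 0.3616
P_K = P₀×ρ^K = 0.3616 × 0.75735^3 = 0.3616 × 0.4344 = 0.1571
Blocking probability P_3 = 0.1571 (15.71%)
L = ρ[1 - (K+1)ρ^K + Kρ^(K+1)] / [(1-ρ)(1-ρ^(K+1))]
L = 0.75735 × (1 - 4×0.434400 + 3×0.328993) / ((1 - 0.75735) × (1 - 0.328993)) = 1.1600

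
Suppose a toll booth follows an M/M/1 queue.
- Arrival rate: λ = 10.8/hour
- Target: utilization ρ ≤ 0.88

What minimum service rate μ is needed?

ρ = λ/μ, so μ = λ/ρ
μ ≥ 10.8/0.88 = 12.2727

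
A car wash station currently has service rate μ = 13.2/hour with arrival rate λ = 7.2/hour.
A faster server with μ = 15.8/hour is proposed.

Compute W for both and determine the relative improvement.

System 1: ρ₁ = 7.2/13.2 = 0.5455, W₁ = 1/(13.2-7.2) = 0.1667
System 2: ρ₂ = 7.2/15.8 = 0.4557, W₂ = 1/(15.8-7.2) = 0.1163
Improvement: (W₁-W₂)/W₁ = (0.1667-0.1163)/0.1667 = 30.23%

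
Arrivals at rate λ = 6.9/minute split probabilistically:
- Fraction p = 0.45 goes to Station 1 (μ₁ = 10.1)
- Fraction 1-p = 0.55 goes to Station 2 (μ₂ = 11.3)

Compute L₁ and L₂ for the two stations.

Effective rates: λ₁ = 6.9×0.45 = 3.105, λ₂ = 6.9×0.55 = 3.795
Station 1: ρ₁ = 3.105/10.1 = 0.30743, L₁ = ρ₁/(1-ρ₁) = 0.30743/(1-0.30743) = 0.4439
Station 2: ρ₂ = 3.795/11.3 = 0.33584, L₂ = ρ₂/(1-ρ₂) = 0.33584/(1-0.33584) = 0.5057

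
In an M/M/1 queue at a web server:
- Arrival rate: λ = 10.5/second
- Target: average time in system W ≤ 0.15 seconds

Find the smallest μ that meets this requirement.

For M/M/1: W = 1/(μ-λ)
Need W ≤ 0.15, so 1/(μ-λ) ≤ 0.15
μ - λ ≥ 1/0.15 = 6.6667
μ ≥ 10.5 + 6.6667 = 17.1667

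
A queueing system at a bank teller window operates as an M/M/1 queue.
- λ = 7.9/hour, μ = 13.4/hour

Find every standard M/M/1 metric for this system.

Step 1: ρ = λ/μ = 7.9/13.4 = 0.5896
Step 2: L = λ/(μ-λ) = 7.9/5.50 = 1.4364
Step 3: Lq = λ²/(μ(μ-λ)) = 62.41/(13.4×5.50) = 0.8468
Step 4: W = 1/(μ-λ) = 1/5.50 = 0.18182
Step 5: Wq = λ/(μ(μ-λ)) = 7.9/(13.4×5.50) = 0.1072
Step 6: P(0) = 1-ρ = 0.4104
Verify: L = λW = 7.9×0.18182 = 1.4364 ✔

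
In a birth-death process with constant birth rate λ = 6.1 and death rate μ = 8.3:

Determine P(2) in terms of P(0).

For constant rates: P(n)/P(0) = (λ/μ)^n
P(2)/P(0) = (6.1/8.3)^2 = 0.7349^2 = 0.5401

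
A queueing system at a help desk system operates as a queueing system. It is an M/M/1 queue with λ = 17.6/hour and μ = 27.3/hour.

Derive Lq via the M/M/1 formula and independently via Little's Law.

Method 1 (direct): Lq = λ²/(μ(μ-λ)) = 309.76/(27.3 × 9.70) = 1.1697

Method 2 (Little's Law):
W = 1/(μ-λ) = 1/9.70 = 0.10309
Wq = W - 1/μ = 0.10309 - 0.036630 = 0.06646
Lq = λWq = 17.6 × 0.06646 = 1.1697 ✔ (matches Method 1)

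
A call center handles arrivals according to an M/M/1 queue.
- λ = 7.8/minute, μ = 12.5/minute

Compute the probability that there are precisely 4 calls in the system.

ρ = λ/μ = 7.8/12.5 = 0.6240
P(n) = (1-ρ)ρⁿ
P(4) = (1-0.6240) × 0.6240^4
P(4) = 0.37600 × 0.15161
P(4) = 0.05701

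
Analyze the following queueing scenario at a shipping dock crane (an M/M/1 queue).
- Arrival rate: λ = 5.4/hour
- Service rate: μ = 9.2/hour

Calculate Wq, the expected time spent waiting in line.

First, compute utilization: ρ = λ/μ = 5.4/9.2 = 0.5870
For M/M/1: Wq = λ/(μ(μ-λ))
Wq = 5.4/(9.2 × (9.2-5.4))
Wq = 5.4/(9.2 × 3.80)
Wq = 0.1545 hours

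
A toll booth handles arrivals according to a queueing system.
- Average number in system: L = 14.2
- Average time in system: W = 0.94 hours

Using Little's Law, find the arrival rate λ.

Little's Law: L = λW, so λ = L/W
λ = 14.2/0.94 = 15.1064 vehicles/hour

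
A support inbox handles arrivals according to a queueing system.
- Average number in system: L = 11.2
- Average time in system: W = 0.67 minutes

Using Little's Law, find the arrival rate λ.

Little's Law: L = λW, so λ = L/W
λ = 11.2/0.67 = 16.7164 emails/minute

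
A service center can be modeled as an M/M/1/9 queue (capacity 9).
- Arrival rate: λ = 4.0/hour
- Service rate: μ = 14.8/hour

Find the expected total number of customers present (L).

ρ = λ/μ = 4.0/14.8 = 0.27027
P₀ = (1-ρ)/(1-ρ^(K+1)) = (1-0.27027)/(1-0.27027^10) = 0.7297/1.0000 = 0.7297
P_K = P₀×ρ^K = 0.7297 × 0.27027^9 = 0.7297 × 0.000007695 = 0.000005615
L = ρ[1 - (K+1)ρ^K + Kρ^(K+1)] / [(1-ρ)(1-ρ^(K+1))]
L = 0.27027 × (1 - 10×0.000007695 + 9×0.000002080) / ((1 - 0.27027) × (1 - 0.000002080)) = 0.3703 customers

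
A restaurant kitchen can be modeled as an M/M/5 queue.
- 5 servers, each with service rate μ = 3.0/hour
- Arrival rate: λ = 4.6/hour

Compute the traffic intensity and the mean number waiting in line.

Traffic intensity: ρ = λ/(cμ) = 4.6/(5×3.0) = 0.3067
Since ρ = 0.3067 < 1, system is stable.
Offered load a = λ/μ = cρ = 4.6/3.0 = 1.5333
P₀ = [ Σₙ₌₀^4 aⁿ/n! + a^5/(5!(1-ρ)) ]⁻¹
Σ = a^0/0! + a^1/1! + a^2/2! + a^3/3! + a^4/4! = 1.0000 + 1.5333 + 1.1756 + 0.60084 + 0.23032 = 4.5401
a^5/(5!(1-ρ)) = 8.4758/(120 × 0.6933) = 0.1019
P₀ = 1/(4.5401 + 0.1019) = 0.2154
Lq = P₀·a^5·ρ / (5!(1-ρ)²) = 0.2154 × 8.4758 × 0.3067 / (120 × 0.4807) = 0.009707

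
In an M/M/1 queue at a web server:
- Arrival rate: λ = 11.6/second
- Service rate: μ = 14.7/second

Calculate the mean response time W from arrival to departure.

First, compute utilization: ρ = λ/μ = 11.6/14.7 = 0.7891
For M/M/1: W = 1/(μ-λ)
W = 1/(14.7-11.6) = 1/3.10
W = 0.3226 seconds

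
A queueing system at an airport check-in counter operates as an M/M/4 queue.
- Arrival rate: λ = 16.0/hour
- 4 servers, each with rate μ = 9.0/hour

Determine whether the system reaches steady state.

Stability requires ρ = λ/(cμ) < 1
ρ = 16.0/(4 × 9.0) = 16.0/36.00 = 0.4444
Since 0.4444 < 1, the system is STABLE.
The servers are busy 44.44% of the time.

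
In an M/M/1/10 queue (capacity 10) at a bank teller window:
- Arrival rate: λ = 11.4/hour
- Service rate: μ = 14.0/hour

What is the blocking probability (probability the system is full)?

ρ = λ/μ = 11.4/14.0 = 0.81429
P₀ = (1-ρ)/(1-ρ^(K+1)) = (1-0.81429)/(1-0.81429^11) = 0.18571/0.89563 = 0.2074
P_K = P₀×ρ^K = 0.20735 × 0.81429^10 = 0.20735 × 0.12817 = 0.02658
Blocking probability = 2.66%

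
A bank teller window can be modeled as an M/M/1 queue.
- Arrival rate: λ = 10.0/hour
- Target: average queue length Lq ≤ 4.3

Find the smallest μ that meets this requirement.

For M/M/1: Lq = λ²/(μ(μ-λ))
Need Lq ≤ 4.3, i.e. μ(μ-λ) ≥ λ²/4.3
μ² - 10.0μ - 100.00/4.3 ≥ 0  →  μ² - 10.0μ - 23.255814 ≥ 0
Quadratic formula (positive root): μ = [λ + √(λ² + 4×23.255814)]/2
Discriminant: 100.00 + 4×23.255814 = 193.0233, √193.0233 = 13.8933
μ ≥ (10.0 + 13.8933)/2 = 11.9466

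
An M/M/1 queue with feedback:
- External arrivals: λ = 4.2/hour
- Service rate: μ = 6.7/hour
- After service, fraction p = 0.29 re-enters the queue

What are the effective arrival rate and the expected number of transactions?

Effective arrival rate: λ_eff = λ/(1-p) = 4.2/(1-0.29) = 4.2/0.71 = 5.9155
ρ = λ_eff/μ = 5.9155/6.7 = 0.88291
L = ρ/(1-ρ) = 0.88291/(1-0.88291) = 7.5404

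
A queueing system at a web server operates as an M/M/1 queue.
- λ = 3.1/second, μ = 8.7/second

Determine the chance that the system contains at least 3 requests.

ρ = λ/μ = 3.1/8.7 = 0.35632
P(N ≥ n) = ρⁿ
P(N ≥ 3) = 0.35632^3
P(N ≥ 3) = 0.04524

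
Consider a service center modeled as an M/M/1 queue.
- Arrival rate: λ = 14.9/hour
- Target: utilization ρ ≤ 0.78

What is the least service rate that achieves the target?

ρ = λ/μ, so μ = λ/ρ
μ ≥ 14.9/0.78 = 19.1026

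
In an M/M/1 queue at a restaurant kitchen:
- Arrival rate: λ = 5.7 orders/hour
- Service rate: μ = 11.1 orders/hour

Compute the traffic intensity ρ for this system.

Server utilization: ρ = λ/μ
ρ = 5.7/11.1 = 0.5135
The server is busy 51.35% of the time.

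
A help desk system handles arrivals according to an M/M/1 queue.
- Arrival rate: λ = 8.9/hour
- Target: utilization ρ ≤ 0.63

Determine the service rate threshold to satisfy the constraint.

ρ = λ/μ, so μ = λ/ρ
μ ≥ 8.9/0.63 = 14.1270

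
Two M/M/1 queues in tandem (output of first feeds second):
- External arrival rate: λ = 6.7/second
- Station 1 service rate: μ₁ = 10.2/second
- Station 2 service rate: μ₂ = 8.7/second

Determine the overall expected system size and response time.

By Jackson's theorem, each station behaves as independent M/M/1.
Station 1: ρ₁ = 6.7/10.2 = 0.6569, L₁ = ρ₁/(1-ρ₁) = λ/(μ₁-λ) = 6.7/3.50 = 1.9143
Station 2: ρ₂ = 6.7/8.7 = 0.7701, L₂ = ρ₂/(1-ρ₂) = λ/(μ₂-λ) = 6.7/2.00 = 3.3500
Total: L = L₁ + L₂ = 1.9143 + 3.3500 = 5.2643
W = L/λ = 5.2643/6.7 = 0.7857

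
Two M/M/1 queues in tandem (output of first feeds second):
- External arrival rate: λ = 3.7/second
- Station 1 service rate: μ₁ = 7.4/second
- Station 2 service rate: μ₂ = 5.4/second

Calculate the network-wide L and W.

By Jackson's theorem, each station behaves as independent M/M/1.
Station 1: ρ₁ = 3.7/7.4 = 0.5000, L₁ = ρ₁/(1-ρ₁) = λ/(μ₁-λ) = 3.7/3.70 = 1.0000
Station 2: ρ₂ = 3.7/5.4 = 0.6852, L₂ = ρ₂/(1-ρ₂) = λ/(μ₂-λ) = 3.7/1.70 = 2.1765
Total: L = L₁ + L₂ = 1.0000 + 2.1765 = 3.1765
W = L/λ = 3.1765/3.7 = 0.8585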